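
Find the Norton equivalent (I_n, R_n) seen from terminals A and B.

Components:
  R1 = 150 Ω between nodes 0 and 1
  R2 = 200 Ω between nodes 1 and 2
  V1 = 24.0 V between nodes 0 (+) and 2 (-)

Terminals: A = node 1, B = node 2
Find the Thévenin equivalent first; then I_n = V_th/R_th and R_n = R_th.
Step 1 — V_th is the open-circuit voltage V_A - V_B (nothing connected across the terminals).
Nodal analysis, taking node 2 as the 0 V reference.
Source V1 fixes V_0 = 24 V.
KCL at each unknown node (sum of currents leaving = 0; resistances in Ω):
  Node 1: (V_1 - 24)/150 + (V_1 - 0)/200 = 0
Collecting terms: 0.01167 × V_1 = 0.16  =>  V_1 = 13.71 V
V_th = V_1 - V_2 = 13.71 - 0 = 13.71 V
Step 2 — R_th: zero the source — replace V1 by a short circuit (node 2 merges into node 0) — and find the resistance seen between A (node 1) and B (node 0).
Reduce the network between node 1 (A) and node 0 (B) by series/parallel combination:
  Rp1 = R1 ‖ R2 (parallel, both between nodes 0 and 1) = 1/(1/150 + 1/200) = 85.71 Ω
R_th = 85.71 Ω
I_n = V_th/R_th = 13.71/85.71 = 0.16 A, and R_n = R_th = 85.71 Ω

Final answer: I_n = 0.16 A, R_n = 85.71 Ω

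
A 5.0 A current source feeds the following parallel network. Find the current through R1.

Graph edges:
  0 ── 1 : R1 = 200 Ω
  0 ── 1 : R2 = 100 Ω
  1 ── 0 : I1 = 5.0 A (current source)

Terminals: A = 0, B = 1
All resistors sit directly between nodes 0 and 1, so they are in parallel and share one voltage V; the full source current 5 A splits among them.
1/R_par = 1/200 + 1/100 = 0.015 S  =>  R_par = 66.67 Ω
V = I × R_par = 5 × 66.67 = 333.3 V
I_R1 = V/R1 = 333.3/200 = 1.667 A

Final answer: 1.667 A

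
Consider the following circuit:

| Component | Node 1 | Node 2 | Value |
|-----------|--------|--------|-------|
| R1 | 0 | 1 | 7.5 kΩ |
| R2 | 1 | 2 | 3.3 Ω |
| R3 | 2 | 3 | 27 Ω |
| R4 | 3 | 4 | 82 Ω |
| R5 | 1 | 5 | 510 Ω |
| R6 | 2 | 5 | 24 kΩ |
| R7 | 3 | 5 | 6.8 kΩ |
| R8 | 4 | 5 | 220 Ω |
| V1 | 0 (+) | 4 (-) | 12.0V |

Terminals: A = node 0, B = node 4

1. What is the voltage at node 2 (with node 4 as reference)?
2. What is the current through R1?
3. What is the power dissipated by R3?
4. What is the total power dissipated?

Nodal analysis, taking node 4 as the 0 V reference.
Source V1 fixes V_0 = 12 V.
KCL at each unknown node (sum of currents leaving = 0; resistances in Ω):
  Node 1: (V_1 - 12)/7500 + (V_1 - V_2)/3.3 + (V_1 - V_5)/510 = 0
  Node 2: (V_2 - V_1)/3.3 + (V_2 - V_3)/27 + (V_2 - V_5)/24000 = 0
  Node 3: (V_3 - V_2)/27 + (V_3 - 0)/82 + (V_3 - V_5)/6800 = 0
  Node 5: (V_5 - V_1)/510 + (V_5 - V_2)/24000 + (V_5 - V_3)/6800 + (V_5 - 0)/220 = 0
Collecting terms (coefficients in siemens):
  0.3051·V_1 - 0.303·V_2 - 0.001961·V_5 = 0.0016
  0.3401·V_2 - 0.303·V_1 - 0.03704·V_3 - 0.00004167·V_5 = 0
  0.04938·V_3 - 0.03704·V_2 - 0.0001471·V_5 = 0
  0.006695·V_5 - 0.001961·V_1 - 0.00004167·V_2 - 0.0001471·V_3 = 0
Solving these 4 simultaneous equations (Gaussian elimination) gives:
  V_1 = 0.1531 V, V_2 = 0.1485 V, V_3 = 0.1116 V, V_5 = 0.04821 V
Part 1:
  Read off the nodal solution: V_2 = 0.1485 V
Part 2:
  I_R1 = (V_0 - V_1)/R1 = (12 - 0.1531)/7500 = 0.00158 A
  Magnitude: I_R1 = 0.00158 A
Part 3:
  I_R3 = (V_2 - V_3)/R3 = (0.1485 - 0.1116)/27 = 0.00137 A
  P_R3 = I_R3² × R3 = (0.00137)² × 27 = 0.00005066 W
Part 4:
  Power in each resistor, P = (ΔV)²/R:
    P_R1 = (12 - 0.1531)²/7500 = 0.01871 W
    P_R2 = (0.1531 - 0.1485)²/3.3 = 0.00000623 W
    P_R3 = (0.1485 - 0.1116)²/27 = 0.00005066 W
    P_R4 = (0.1116 - 0)²/82 = 0.0001518 W
    P_R5 = (0.1531 - 0.04821)²/510 = 0.00002156 W
    P_R6 = (0.1485 - 0.04821)²/24000 = 0.0000004195 W
    P_R7 = (0.1116 - 0.04821)²/6800 = 0.0000005902 W
    P_R8 = (0 - 0.04821)²/220 = 0.00001056 W
  P_total = P_R1 + P_R2 + P_R3 + P_R4 + P_R5 + P_R6 + P_R7 + P_R8 = 0.01896 W

Final answers:
1. V_2 = 0.1485 V
2. I_R1 = 0.00158 A
3. P_R3 = 5.066e-05 W
4. P_total = 0.01896 W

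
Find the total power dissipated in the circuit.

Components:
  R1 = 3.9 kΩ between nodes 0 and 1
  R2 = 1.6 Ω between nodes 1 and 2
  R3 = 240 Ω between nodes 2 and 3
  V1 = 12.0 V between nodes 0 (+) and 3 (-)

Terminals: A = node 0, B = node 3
Nodal analysis, taking node 3 as the 0 V reference.
Source V1 fixes V_0 = 12 V.
KCL at each unknown node (sum of currents leaving = 0; resistances in Ω):
  Node 1: (V_1 - 12)/3900 + (V_1 - V_2)/1.6 = 0
  Node 2: (V_2 - V_1)/1.6 + (V_2 - 0)/240 = 0
Collecting terms (coefficients in siemens):
  0.6253·V_1 - 0.625·V_2 = 0.003077
  0.6292·V_2 - 0.625·V_1 = 0
Determinant D = (0.6253)(0.6292) - (-0.625)(-0.625) = 0.002765
V_1 = [(0.003077)(0.6292) - (-0.625)(0)]/D = 0.7 V
V_2 = [(0.6253)(0) - (0.003077)(-0.625)]/D = 0.6954 V
Power in each resistor, P = (ΔV)²/R:
  P_R1 = (12 - 0.7)²/3900 = 0.03274 W
  P_R2 = (0.7 - 0.6954)²/1.6 = 0.00001343 W
  P_R3 = (0.6954 - 0)²/240 = 0.002015 W
P_total = P_R1 + P_R2 + P_R3 = 0.03477 W

Final answer: 0.03477 W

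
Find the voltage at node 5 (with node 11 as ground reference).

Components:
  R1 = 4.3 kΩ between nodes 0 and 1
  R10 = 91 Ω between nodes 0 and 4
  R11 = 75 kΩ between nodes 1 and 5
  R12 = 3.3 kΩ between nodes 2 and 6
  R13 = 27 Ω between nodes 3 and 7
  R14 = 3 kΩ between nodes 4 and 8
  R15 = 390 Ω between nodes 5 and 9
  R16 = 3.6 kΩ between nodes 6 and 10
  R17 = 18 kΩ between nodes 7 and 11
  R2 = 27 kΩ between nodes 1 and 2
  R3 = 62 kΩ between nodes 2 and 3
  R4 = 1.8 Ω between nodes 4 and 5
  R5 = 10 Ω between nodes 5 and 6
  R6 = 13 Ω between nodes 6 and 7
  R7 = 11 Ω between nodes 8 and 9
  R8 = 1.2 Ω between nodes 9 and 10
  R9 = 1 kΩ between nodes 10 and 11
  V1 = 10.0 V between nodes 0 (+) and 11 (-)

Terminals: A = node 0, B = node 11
Nodal analysis, taking node 11 as the 0 V reference.
Source V1 fixes V_0 = 10 V.
KCL at each unknown node (sum of currents leaving = 0; resistances in Ω):
  Node 1: (V_1 - 10)/4300 + (V_1 - V_2)/27000 + (V_1 - V_5)/75000 = 0
  Node 2: (V_2 - V_1)/27000 + (V_2 - V_3)/62000 + (V_2 - V_6)/3300 = 0
  Node 3: (V_3 - V_2)/62000 + (V_3 - V_7)/27 = 0
  Node 4: (V_4 - V_5)/1.8 + (V_4 - 10)/91 + (V_4 - V_8)/3000 = 0
  Node 5: (V_5 - V_4)/1.8 + (V_5 - V_6)/10 + (V_5 - V_1)/75000 + (V_5 - V_9)/390 = 0
  Node 6: (V_6 - V_5)/10 + (V_6 - V_7)/13 + (V_6 - V_2)/3300 + (V_6 - V_10)/3600 = 0
  Node 7: (V_7 - V_6)/13 + (V_7 - V_3)/27 + (V_7 - 0)/18000 = 0
  Node 8: (V_8 - V_9)/11 + (V_8 - V_4)/3000 = 0
  Node 9: (V_9 - V_8)/11 + (V_9 - V_10)/1.2 + (V_9 - V_5)/390 = 0
  Node 10: (V_10 - V_9)/1.2 + (V_10 - 0)/1000 + (V_10 - V_6)/3600 = 0
Collecting terms (coefficients in siemens):
  0.0002829·V_1 - 0.00003704·V_2 - 0.00001333·V_5 = 0.002326
  0.0003562·V_2 - 0.00003704·V_1 - 0.00001613·V_3 - 0.000303·V_6 = 0
  0.03705·V_3 - 0.00001613·V_2 - 0.03704·V_7 = 0
  0.5669·V_4 - 0.5556·V_5 - 0.0003333·V_8 = 0.1099
  0.6581·V_5 - 0.00001333·V_1 - 0.5556·V_4 - 0.1·V_6 - 0.002564·V_9 = 0
  0.1775·V_6 - 0.000303·V_2 - 0.1·V_5 - 0.07692·V_7 - 0.0002778·V_10 = 0
  0.114·V_7 - 0.03704·V_3 - 0.07692·V_6 = 0
  0.09124·V_8 - 0.0003333·V_4 - 0.09091·V_9 = 0
  0.9268·V_9 - 0.002564·V_5 - 0.09091·V_8 - 0.8333·V_10 = 0
  0.8346·V_10 - 0.0002778·V_6 - 0.8333·V_9 = 0
Solving these 10 simultaneous equations (Gaussian elimination) gives:
  V_1 = 9.882 V, V_2 = 9.35 V, V_3 = 9.282 V, V_4 = 9.312 V
  V_5 = 9.3 V, V_6 = 9.289 V, V_7 = 9.282 V, V_8 = 7.083 V
  V_9 = 7.075 V, V_10 = 7.067 V
The requested potential is V_5 = 9.3 V.

Final answer: V_5 = 9.3 V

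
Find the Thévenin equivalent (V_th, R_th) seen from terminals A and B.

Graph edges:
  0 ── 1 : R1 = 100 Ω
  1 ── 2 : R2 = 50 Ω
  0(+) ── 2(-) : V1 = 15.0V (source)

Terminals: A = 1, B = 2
Step 1 — V_th is the open-circuit voltage V_A - V_B (nothing connected across the terminals).
Nodal analysis, taking node 2 as the 0 V reference.
Source V1 fixes V_0 = 15 V.
KCL at each unknown node (sum of currents leaving = 0; resistances in Ω):
  Node 1: (V_1 - 15)/100 + (V_1 - 0)/50 = 0
Collecting terms: 0.03 × V_1 = 0.15  =>  V_1 = 5 V
V_th = V_1 - V_2 = 5 - 0 = 5 V
Step 2 — R_th: zero the source — replace V1 by a short circuit (node 2 merges into node 0) — and find the resistance seen between A (node 1) and B (node 0).
Reduce the network between node 1 (A) and node 0 (B) by series/parallel combination:
  Rp1 = R1 ‖ R2 (parallel, both between nodes 0 and 1) = 1/(1/100 + 1/50) = 33.33 Ω
R_th = 33.33 Ω

Final answer: V_th = 5 V, R_th = 33.33 Ω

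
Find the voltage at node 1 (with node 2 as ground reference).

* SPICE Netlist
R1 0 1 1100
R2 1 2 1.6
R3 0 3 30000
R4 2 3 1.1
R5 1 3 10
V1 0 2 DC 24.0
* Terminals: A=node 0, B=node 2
Nodal analysis, taking node 2 as the 0 V reference.
Source V1 fixes V_0 = 24 V.
KCL at each unknown node (sum of currents leaving = 0; resistances in Ω):
  Node 1: (V_1 - 24)/1100 + (V_1 - 0)/1.6 + (V_1 - V_3)/10 = 0
  Node 3: (V_3 - 24)/30000 + (V_3 - 0)/1.1 + (V_3 - V_1)/10 = 0
Collecting terms (coefficients in siemens):
  0.7259·V_1 - 0.1·V_3 = 0.02182
  1.009·V_3 - 0.1·V_1 = 0.0008
Determinant D = (0.7259)(1.009) - (-0.1)(-0.1) = 0.7225
V_1 = [(0.02182)(1.009) - (-0.1)(0.0008)]/D = 0.03058 V
V_3 = [(0.7259)(0.0008) - (0.02182)(-0.1)]/D = 0.003823 V
The requested potential is V_1 = 0.03058 V.

Final answer: V_1 = 0.03058 V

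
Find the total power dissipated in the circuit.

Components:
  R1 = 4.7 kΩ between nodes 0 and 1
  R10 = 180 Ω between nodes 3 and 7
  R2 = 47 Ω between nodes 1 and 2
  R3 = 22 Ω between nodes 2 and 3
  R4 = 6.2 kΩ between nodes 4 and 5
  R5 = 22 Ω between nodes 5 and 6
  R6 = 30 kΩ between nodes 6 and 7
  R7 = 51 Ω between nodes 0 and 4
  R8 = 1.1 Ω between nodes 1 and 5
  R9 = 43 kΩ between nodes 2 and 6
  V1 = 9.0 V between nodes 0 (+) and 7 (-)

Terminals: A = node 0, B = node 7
Nodal analysis, taking node 7 as the 0 V reference.
Source V1 fixes V_0 = 9 V.
KCL at each unknown node (sum of currents leaving = 0; resistances in Ω):
  Node 1: (V_1 - 9)/4700 + (V_1 - V_2)/47 + (V_1 - V_5)/1.1 = 0
  Node 2: (V_2 - V_1)/47 + (V_2 - V_3)/22 + (V_2 - V_6)/43000 = 0
  Node 3: (V_3 - V_2)/22 + (V_3 - 0)/180 = 0
  Node 4: (V_4 - V_5)/6200 + (V_4 - 9)/51 = 0
  Node 5: (V_5 - V_4)/6200 + (V_5 - V_6)/22 + (V_5 - V_1)/1.1 = 0
  Node 6: (V_6 - V_5)/22 + (V_6 - 0)/30000 + (V_6 - V_2)/43000 = 0
Collecting terms (coefficients in siemens):
  0.9306·V_1 - 0.02128·V_2 - 0.9091·V_5 = 0.001915
  0.06675·V_2 - 0.02128·V_1 - 0.04545·V_3 - 0.00002326·V_6 = 0
  0.05101·V_3 - 0.04545·V_2 = 0
  0.01977·V_4 - 0.0001613·V_5 = 0.1765
  0.9547·V_5 - 0.9091·V_1 - 0.0001613·V_4 - 0.04545·V_6 = 0
  0.04551·V_6 - 0.00002326·V_2 - 0.04545·V_5 = 0
Solving these 6 simultaneous equations (Gaussian elimination) gives:
  V_1 = 0.7584 V, V_2 = 0.6154 V, V_3 = 0.5484 V, V_4 = 8.933 V
  V_5 = 0.7598 V, V_6 = 0.7592 V
Power in each resistor, P = (ΔV)²/R:
  P_R1 = (9 - 0.7584)²/4700 = 0.01445 W
  P_R2 = (0.7584 - 0.6154)²/47 = 0.0004352 W
  P_R3 = (0.6154 - 0.5484)²/22 = 0.0002042 W
  P_R4 = (8.933 - 0.7598)²/6200 = 0.01077 W
  P_R5 = (0.7598 - 0.7592)²/22 = 0.00000001806 W
  P_R6 = (0.7592 - 0)²/30000 = 0.00001921 W
  P_R7 = (9 - 8.933)²/51 = 0.00008862 W
  P_R8 = (0.7584 - 0.7598)²/1.1 = 0.000001829 W
  P_R9 = (0.6154 - 0.7592)²/43000 = 0.000000481 W
  P_R10 = (0.5484 - 0)²/180 = 0.001671 W
P_total = P_R1 + P_R2 + P_R3 + P_R4 + P_R5 + P_R6 + P_R7 + P_R8 + P_R9 + P_R10 = 0.02765 W

Final answer: 0.02765 W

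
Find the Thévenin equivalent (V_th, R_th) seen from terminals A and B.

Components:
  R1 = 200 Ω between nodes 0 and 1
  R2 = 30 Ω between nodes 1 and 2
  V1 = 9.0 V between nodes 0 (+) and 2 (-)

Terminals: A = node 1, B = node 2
Step 1 — V_th is the open-circuit voltage V_A - V_B (nothing connected across the terminals).
Nodal analysis, taking node 2 as the 0 V reference.
Source V1 fixes V_0 = 9 V.
KCL at each unknown node (sum of currents leaving = 0; resistances in Ω):
  Node 1: (V_1 - 9)/200 + (V_1 - 0)/30 = 0
Collecting terms: 0.03833 × V_1 = 0.045  =>  V_1 = 1.174 V
V_th = V_1 - V_2 = 1.174 - 0 = 1.174 V
Step 2 — R_th: zero the source — replace V1 by a short circuit (node 2 merges into node 0) — and find the resistance seen between A (node 1) and B (node 0).
Reduce the network between node 1 (A) and node 0 (B) by series/parallel combination:
  Rp1 = R1 ‖ R2 (parallel, both between nodes 0 and 1) = 1/(1/200 + 1/30) = 26.09 Ω
R_th = 26.09 Ω

Final answer: V_th = 1.174 V, R_th = 26.09 Ω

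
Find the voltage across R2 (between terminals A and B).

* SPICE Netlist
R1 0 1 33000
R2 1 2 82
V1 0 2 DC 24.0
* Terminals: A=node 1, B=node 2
R1 and R2 are in series across V1 (node 0 → node 1 → node 2), and the output A–B is taken across R2, so this is a voltage divider.
Series current: I = V1/(R1 + R2) = 24/(33000 + 82) = 24/33080 = 0.0007255 A
V_R2 = I × R2 = V1 × R2/(R1 + R2) = 24 × 82/33080 = 0.05949 V

Final answer: 0.05949 V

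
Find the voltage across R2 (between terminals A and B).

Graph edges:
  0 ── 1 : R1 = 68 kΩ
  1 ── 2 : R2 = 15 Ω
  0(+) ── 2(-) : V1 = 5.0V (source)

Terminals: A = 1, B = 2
R1 and R2 are in series across V1 (node 0 → node 1 → node 2), and the output A–B is taken across R2, so this is a voltage divider.
Series current: I = V1/(R1 + R2) = 5/(68000 + 15) = 5/68020 = 0.00007351 A
V_R2 = I × R2 = V1 × R2/(R1 + R2) = 5 × 15/68020 = 0.001103 V

Final answer: 0.001103 V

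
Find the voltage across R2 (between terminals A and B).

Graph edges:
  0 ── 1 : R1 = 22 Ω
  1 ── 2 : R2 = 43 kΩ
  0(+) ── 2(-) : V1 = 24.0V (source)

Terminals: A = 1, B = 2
R1 and R2 are in series across V1 (node 0 → node 1 → node 2), and the output A–B is taken across R2, so this is a voltage divider.
Series current: I = V1/(R1 + R2) = 24/(22 + 43000) = 24/43020 = 0.0005579 A
V_R2 = I × R2 = V1 × R2/(R1 + R2) = 24 × 43000/43020 = 23.99 V

Final answer: 23.99 V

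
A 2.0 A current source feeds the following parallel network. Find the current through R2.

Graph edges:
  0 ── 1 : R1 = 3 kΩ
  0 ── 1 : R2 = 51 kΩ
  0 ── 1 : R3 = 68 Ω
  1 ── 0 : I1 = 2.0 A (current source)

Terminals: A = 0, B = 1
All resistors sit directly between nodes 0 and 1, so they are in parallel and share one voltage V; the full source current 2 A splits among them.
1/R_par = 1/3000 + 1/51000 + 1/68 = 0.01506 S  =>  R_par = 66.41 Ω
V = I × R_par = 2 × 66.41 = 132.8 V
I_R2 = V/R2 = 132.8/51000 = 0.002604 A

Final answer: 0.002604 A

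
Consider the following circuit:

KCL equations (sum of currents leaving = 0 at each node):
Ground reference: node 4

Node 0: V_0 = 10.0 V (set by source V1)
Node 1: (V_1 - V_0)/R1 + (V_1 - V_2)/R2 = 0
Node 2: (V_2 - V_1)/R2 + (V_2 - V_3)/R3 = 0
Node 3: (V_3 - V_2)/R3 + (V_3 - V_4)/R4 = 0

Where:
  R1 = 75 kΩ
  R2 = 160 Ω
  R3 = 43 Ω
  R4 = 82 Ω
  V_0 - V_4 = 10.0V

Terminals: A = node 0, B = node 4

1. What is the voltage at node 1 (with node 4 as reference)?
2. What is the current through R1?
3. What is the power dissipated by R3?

Nodal analysis, taking node 4 as the 0 V reference.
Source V1 fixes V_0 = 10 V.
KCL at each unknown node (sum of currents leaving = 0; resistances in Ω):
  Node 1: (V_1 - 10)/75000 + (V_1 - V_2)/160 = 0
  Node 2: (V_2 - V_1)/160 + (V_2 - V_3)/43 = 0
  Node 3: (V_3 - V_2)/43 + (V_3 - 0)/82 = 0
Collecting terms (coefficients in siemens):
  0.006263·V_1 - 0.00625·V_2 = 0.0001333
  0.02951·V_2 - 0.00625·V_1 - 0.02326·V_3 = 0
  0.03545·V_3 - 0.02326·V_2 = 0
Solving these 3 simultaneous equations (Gaussian elimination) gives:
  V_1 = 0.03786 V, V_2 = 0.0166 V, V_3 = 0.01089 V
Part 1:
  Read off the nodal solution: V_1 = 0.03786 V
Part 2:
  I_R1 = (V_0 - V_1)/R1 = (10 - 0.03786)/75000 = 0.0001328 A
  Magnitude: I_R1 = 0.0001328 A
Part 3:
  I_R3 = (V_2 - V_3)/R3 = (0.0166 - 0.01089)/43 = 0.0001328 A
  P_R3 = I_R3² × R3 = (0.0001328)² × 43 = 0.0000007587 W

Final answers:
1. V_1 = 0.03786 V
2. I_R1 = 0.0001328 A
3. P_R3 = 7.587e-07 W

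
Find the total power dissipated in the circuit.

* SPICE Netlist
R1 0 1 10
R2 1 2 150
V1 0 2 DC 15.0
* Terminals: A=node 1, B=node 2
Nodal analysis, taking node 2 as the 0 V reference.
Source V1 fixes V_0 = 15 V.
KCL at each unknown node (sum of currents leaving = 0; resistances in Ω):
  Node 1: (V_1 - 15)/10 + (V_1 - 0)/150 = 0
Collecting terms: 0.1067 × V_1 = 1.5  =>  V_1 = 14.06 V
Power in each resistor, P = (ΔV)²/R:
  P_R1 = (15 - 14.06)²/10 = 0.08789 W
  P_R2 = (14.06 - 0)²/150 = 1.318 W
P_total = P_R1 + P_R2 = 1.406 W

Final answer: 1.406 W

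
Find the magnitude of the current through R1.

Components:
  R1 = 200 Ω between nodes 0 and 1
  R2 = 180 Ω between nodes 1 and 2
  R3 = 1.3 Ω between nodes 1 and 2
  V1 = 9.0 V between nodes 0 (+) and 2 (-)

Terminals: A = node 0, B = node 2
Nodal analysis, taking node 2 as the 0 V reference.
Source V1 fixes V_0 = 9 V.
KCL at each unknown node (sum of currents leaving = 0; resistances in Ω):
  Node 1: (V_1 - 9)/200 + (V_1 - 0)/180 + (V_1 - 0)/1.3 = 0
Collecting terms: 0.7798 × V_1 = 0.045  =>  V_1 = 0.05771 V
I_R1 = (V_0 - V_1)/R1 = (9 - 0.05771)/200 = 0.04471 A
|I_R1| = 0.04471 A

Final answer: |I_R1| = 0.04471 A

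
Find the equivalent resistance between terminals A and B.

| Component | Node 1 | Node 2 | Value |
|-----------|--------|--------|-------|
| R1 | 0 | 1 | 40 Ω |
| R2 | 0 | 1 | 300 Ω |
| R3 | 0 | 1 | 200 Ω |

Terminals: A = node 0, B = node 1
Reduce the network between node 0 (A) and node 1 (B) by series/parallel combination:
  Rp1 = R1 ‖ R2 ‖ R3 (parallel, all between nodes 0 and 1) = 1/(1/40 + 1/300 + 1/200) = 30 Ω
R_eq = 30 Ω

Final answer: 30 Ω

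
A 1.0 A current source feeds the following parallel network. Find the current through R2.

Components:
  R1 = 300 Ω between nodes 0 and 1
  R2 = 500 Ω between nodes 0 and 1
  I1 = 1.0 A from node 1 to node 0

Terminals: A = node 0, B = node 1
All resistors sit directly between nodes 0 and 1, so they are in parallel and share one voltage V; the full source current 1 A splits among them.
1/R_par = 1/300 + 1/500 = 0.005333 S  =>  R_par = 187.5 Ω
V = I × R_par = 1 × 187.5 = 187.5 V
I_R2 = V/R2 = 187.5/500 = 0.375 A

Final answer: 0.375 A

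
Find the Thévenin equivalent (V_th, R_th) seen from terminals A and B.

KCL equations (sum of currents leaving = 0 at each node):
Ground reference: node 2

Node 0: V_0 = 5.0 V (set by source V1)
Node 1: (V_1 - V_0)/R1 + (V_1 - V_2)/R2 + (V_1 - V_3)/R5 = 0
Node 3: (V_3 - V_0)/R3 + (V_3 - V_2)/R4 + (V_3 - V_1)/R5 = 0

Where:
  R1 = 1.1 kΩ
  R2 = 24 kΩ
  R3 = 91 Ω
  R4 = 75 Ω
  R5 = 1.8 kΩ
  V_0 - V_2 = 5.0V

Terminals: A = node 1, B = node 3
Step 1 — V_th is the open-circuit voltage V_A - V_B (nothing connected across the terminals).
Nodal analysis, taking node 2 as the 0 V reference.
Source V1 fixes V_0 = 5 V.
KCL at each unknown node (sum of currents leaving = 0; resistances in Ω):
  Node 1: (V_1 - 5)/1100 + (V_1 - 0)/24000 + (V_1 - V_3)/1800 = 0
  Node 3: (V_3 - 5)/91 + (V_3 - 0)/75 + (V_3 - V_1)/1800 = 0
Collecting terms (coefficients in siemens):
  0.001506·V_1 - 0.0005556·V_3 = 0.004545
  0.02488·V_3 - 0.0005556·V_1 = 0.05495
Determinant D = (0.001506)(0.02488) - (-0.0005556)(-0.0005556) = 0.00003717
V_1 = [(0.004545)(0.02488) - (-0.0005556)(0.05495)]/D = 3.864 V
V_3 = [(0.001506)(0.05495) - (0.004545)(-0.0005556)]/D = 2.295 V
V_th = V_1 - V_3 = 3.864 - 2.295 = 1.569 V
Step 2 — R_th: zero the source — replace V1 by a short circuit (node 2 merges into node 0) — and find the resistance seen between A (node 1) and B (node 3).
Reduce the network between node 1 (A) and node 3 (B) by series/parallel combination:
  Rp1 = R1 ‖ R2 (parallel, both between nodes 0 and 1) = 1/(1/1100 + 1/24000) = 1052 Ω
  Rp2 = R3 ‖ R4 (parallel, both between nodes 0 and 3) = 1/(1/91 + 1/75) = 41.11 Ω
  Rs1 = Rp1 + Rp2 (series, joined only at node 0) = 1052 + 41.11 = 1093 Ω
  Rp3 = R5 ‖ Rs1 (parallel, both between nodes 1 and 3) = 1/(1/1800 + 1/1093) = 680 Ω
R_th = 680 Ω

Final answer: V_th = 1.569 V, R_th = 680 Ω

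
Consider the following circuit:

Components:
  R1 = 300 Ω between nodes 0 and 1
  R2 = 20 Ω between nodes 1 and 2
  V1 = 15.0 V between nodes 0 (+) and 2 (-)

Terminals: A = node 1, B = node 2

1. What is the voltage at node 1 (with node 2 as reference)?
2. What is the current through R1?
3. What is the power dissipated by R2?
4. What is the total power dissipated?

Nodal analysis, taking node 2 as the 0 V reference.
Source V1 fixes V_0 = 15 V.
KCL at each unknown node (sum of currents leaving = 0; resistances in Ω):
  Node 1: (V_1 - 15)/300 + (V_1 - 0)/20 = 0
Collecting terms: 0.05333 × V_1 = 0.05  =>  V_1 = 0.9375 V
Part 1:
  Read off the nodal solution: V_1 = 0.9375 V
Part 2:
  I_R1 = (V_0 - V_1)/R1 = (15 - 0.9375)/300 = 0.04688 A
  Magnitude: I_R1 = 0.04688 A
Part 3:
  I_R2 = (V_1 - V_2)/R2 = (0.9375 - 0)/20 = 0.04688 A
  P_R2 = I_R2² × R2 = (0.04688)² × 20 = 0.04395 W
Part 4:
  Power in each resistor, P = (ΔV)²/R:
    P_R1 = (15 - 0.9375)²/300 = 0.6592 W
    P_R2 = (0.9375 - 0)²/20 = 0.04395 W
  P_total = P_R1 + P_R2 = 0.7031 W

Final answers:
1. V_1 = 0.9375 V
2. I_R1 = 0.04688 A
3. P_R2 = 0.04395 W
4. P_total = 0.7031 W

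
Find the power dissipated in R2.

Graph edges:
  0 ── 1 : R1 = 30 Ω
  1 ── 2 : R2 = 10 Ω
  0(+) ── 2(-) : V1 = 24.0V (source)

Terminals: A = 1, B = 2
Nodal analysis, taking node 2 as the 0 V reference.
Source V1 fixes V_0 = 24 V.
KCL at each unknown node (sum of currents leaving = 0; resistances in Ω):
  Node 1: (V_1 - 24)/30 + (V_1 - 0)/10 = 0
Collecting terms: 0.1333 × V_1 = 0.8  =>  V_1 = 6 V
I_R2 = (V_1 - V_2)/R2 = (6 - 0)/10 = 0.6 A
P_R2 = I_R2² × R2 = (0.6)² × 10 = 3.6 W

Final answer: 3.6 W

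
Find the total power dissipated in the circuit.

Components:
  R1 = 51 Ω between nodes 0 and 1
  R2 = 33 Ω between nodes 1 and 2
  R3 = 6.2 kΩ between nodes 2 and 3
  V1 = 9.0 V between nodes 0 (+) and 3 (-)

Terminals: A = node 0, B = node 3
Nodal analysis, taking node 3 as the 0 V reference.
Source V1 fixes V_0 = 9 V.
KCL at each unknown node (sum of currents leaving = 0; resistances in Ω):
  Node 1: (V_1 - 9)/51 + (V_1 - V_2)/33 = 0
  Node 2: (V_2 - V_1)/33 + (V_2 - 0)/6200 = 0
Collecting terms (coefficients in siemens):
  0.04991·V_1 - 0.0303·V_2 = 0.1765
  0.03046·V_2 - 0.0303·V_1 = 0
Determinant D = (0.04991)(0.03046) - (-0.0303)(-0.0303) = 0.0006022
V_1 = [(0.1765)(0.03046) - (-0.0303)(0)]/D = 8.927 V
V_2 = [(0.04991)(0) - (0.1765)(-0.0303)]/D = 8.88 V
Power in each resistor, P = (ΔV)²/R:
  P_R1 = (9 - 8.927)²/51 = 0.0001046 W
  P_R2 = (8.927 - 8.88)²/33 = 0.00006769 W
  P_R3 = (8.88 - 0)²/6200 = 0.01272 W
P_total = P_R1 + P_R2 + P_R3 = 0.01289 W

Final answer: 0.01289 W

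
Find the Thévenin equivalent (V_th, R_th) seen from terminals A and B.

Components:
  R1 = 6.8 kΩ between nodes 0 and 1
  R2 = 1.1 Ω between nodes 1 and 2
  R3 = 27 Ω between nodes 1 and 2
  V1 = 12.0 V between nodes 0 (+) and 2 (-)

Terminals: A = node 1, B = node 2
Step 1 — V_th is the open-circuit voltage V_A - V_B (nothing connected across the terminals).
Nodal analysis, taking node 2 as the 0 V reference.
Source V1 fixes V_0 = 12 V.
KCL at each unknown node (sum of currents leaving = 0; resistances in Ω):
  Node 1: (V_1 - 12)/6800 + (V_1 - 0)/1.1 + (V_1 - 0)/27 = 0
Collecting terms: 0.9463 × V_1 = 0.001765  =>  V_1 = 0.001865 V
V_th = V_1 - V_2 = 0.001865 - 0 = 0.001865 V
Step 2 — R_th: zero the source — replace V1 by a short circuit (node 2 merges into node 0) — and find the resistance seen between A (node 1) and B (node 0).
Reduce the network between node 1 (A) and node 0 (B) by series/parallel combination:
  Rp1 = R1 ‖ R2 ‖ R3 (parallel, all between nodes 0 and 1) = 1/(1/6800 + 1/1.1 + 1/27) = 1.057 Ω
R_th = 1.057 Ω

Final answer: V_th = 0.001865 V, R_th = 1.057 Ω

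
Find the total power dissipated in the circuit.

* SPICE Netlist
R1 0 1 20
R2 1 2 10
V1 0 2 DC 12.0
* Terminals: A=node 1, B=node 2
Nodal analysis, taking node 2 as the 0 V reference.
Source V1 fixes V_0 = 12 V.
KCL at each unknown node (sum of currents leaving = 0; resistances in Ω):
  Node 1: (V_1 - 12)/20 + (V_1 - 0)/10 = 0
Collecting terms: 0.15 × V_1 = 0.6  =>  V_1 = 4 V
Power in each resistor, P = (ΔV)²/R:
  P_R1 = (12 - 4)²/20 = 3.2 W
  P_R2 = (4 - 0)²/10 = 1.6 W
P_total = P_R1 + P_R2 = 4.8 W

Final answer: 4.8 W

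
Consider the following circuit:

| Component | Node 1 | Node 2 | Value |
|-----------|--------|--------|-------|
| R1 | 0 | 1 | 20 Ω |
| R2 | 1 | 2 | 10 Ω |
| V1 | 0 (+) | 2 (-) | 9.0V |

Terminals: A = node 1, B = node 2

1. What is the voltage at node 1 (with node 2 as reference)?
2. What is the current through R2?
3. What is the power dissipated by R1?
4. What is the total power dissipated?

Nodal analysis, taking node 2 as the 0 V reference.
Source V1 fixes V_0 = 9 V.
KCL at each unknown node (sum of currents leaving = 0; resistances in Ω):
  Node 1: (V_1 - 9)/20 + (V_1 - 0)/10 = 0
Collecting terms: 0.15 × V_1 = 0.45  =>  V_1 = 3 V
Part 1:
  Read off the nodal solution: V_1 = 3 V
Part 2:
  I_R2 = (V_1 - V_2)/R2 = (3 - 0)/10 = 0.3 A
  Magnitude: I_R2 = 0.3 A
Part 3:
  I_R1 = (V_0 - V_1)/R1 = (9 - 3)/20 = 0.3 A
  P_R1 = I_R1² × R1 = (0.3)² × 20 = 1.8 W
Part 4:
  Power in each resistor, P = (ΔV)²/R:
    P_R1 = (9 - 3)²/20 = 1.8 W
    P_R2 = (3 - 0)²/10 = 0.9 W
  P_total = P_R1 + P_R2 = 2.7 W

Final answers:
1. V_1 = 3 V
2. I_R2 = 0.3 A
3. P_R1 = 1.8 W
4. P_total = 2.7 W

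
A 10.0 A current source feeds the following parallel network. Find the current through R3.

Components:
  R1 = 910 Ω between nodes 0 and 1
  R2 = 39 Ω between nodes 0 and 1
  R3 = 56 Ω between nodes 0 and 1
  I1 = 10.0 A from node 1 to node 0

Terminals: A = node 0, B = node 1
All resistors sit directly between nodes 0 and 1, so they are in parallel and share one voltage V; the full source current 10 A splits among them.
1/R_par = 1/910 + 1/39 + 1/56 = 0.0446 S  =>  R_par = 22.42 Ω
V = I × R_par = 10 × 22.42 = 224.2 V
I_R3 = V/R3 = 224.2/56 = 4.004 A

Final answer: 4.004 A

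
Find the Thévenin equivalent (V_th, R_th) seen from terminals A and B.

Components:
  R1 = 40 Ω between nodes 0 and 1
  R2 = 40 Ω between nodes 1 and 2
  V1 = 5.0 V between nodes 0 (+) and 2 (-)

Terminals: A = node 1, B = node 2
Step 1 — V_th is the open-circuit voltage V_A - V_B (nothing connected across the terminals).
Nodal analysis, taking node 2 as the 0 V reference.
Source V1 fixes V_0 = 5 V.
KCL at each unknown node (sum of currents leaving = 0; resistances in Ω):
  Node 1: (V_1 - 5)/40 + (V_1 - 0)/40 = 0
Collecting terms: 0.05 × V_1 = 0.125  =>  V_1 = 2.5 V
V_th = V_1 - V_2 = 2.5 - 0 = 2.5 V
Step 2 — R_th: zero the source — replace V1 by a short circuit (node 2 merges into node 0) — and find the resistance seen between A (node 1) and B (node 0).
Reduce the network between node 1 (A) and node 0 (B) by series/parallel combination:
  Rp1 = R1 ‖ R2 (parallel, both between nodes 0 and 1) = 1/(1/40 + 1/40) = 20 Ω
R_th = 20 Ω

Final answer: V_th = 2.5 V, R_th = 20 Ω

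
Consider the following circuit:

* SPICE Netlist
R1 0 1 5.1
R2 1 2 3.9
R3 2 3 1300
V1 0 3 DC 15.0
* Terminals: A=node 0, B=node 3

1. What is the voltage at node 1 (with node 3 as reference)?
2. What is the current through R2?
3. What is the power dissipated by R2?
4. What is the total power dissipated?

Nodal analysis, taking node 3 as the 0 V reference.
Source V1 fixes V_0 = 15 V.
KCL at each unknown node (sum of currents leaving = 0; resistances in Ω):
  Node 1: (V_1 - 15)/5.1 + (V_1 - V_2)/3.9 = 0
  Node 2: (V_2 - V_1)/3.9 + (V_2 - 0)/1300 = 0
Collecting terms (coefficients in siemens):
  0.4525·V_1 - 0.2564·V_2 = 2.941
  0.2572·V_2 - 0.2564·V_1 = 0
Determinant D = (0.4525)(0.2572) - (-0.2564)(-0.2564) = 0.05062
V_1 = [(2.941)(0.2572) - (-0.2564)(0)]/D = 14.94 V
V_2 = [(0.4525)(0) - (2.941)(-0.2564)]/D = 14.9 V
Part 1:
  Read off the nodal solution: V_1 = 14.94 V
Part 2:
  I_R2 = (V_1 - V_2)/R2 = (14.94 - 14.9)/3.9 = 0.01146 A
  Magnitude: I_R2 = 0.01146 A
Part 3:
  I_R2 = (V_1 - V_2)/R2 = (14.94 - 14.9)/3.9 = 0.01146 A
  P_R2 = I_R2² × R2 = (0.01146)² × 3.9 = 0.0005121 W
Part 4:
  Power in each resistor, P = (ΔV)²/R:
    P_R1 = (15 - 14.94)²/5.1 = 0.0006697 W
    P_R2 = (14.94 - 14.9)²/3.9 = 0.0005121 W
    P_R3 = (14.9 - 0)²/1300 = 0.1707 W
  P_total = P_R1 + P_R2 + P_R3 = 0.1719 W

Final answers:
1. V_1 = 14.94 V
2. I_R2 = 0.01146 A
3. P_R2 = 0.0005121 W
4. P_total = 0.1719 W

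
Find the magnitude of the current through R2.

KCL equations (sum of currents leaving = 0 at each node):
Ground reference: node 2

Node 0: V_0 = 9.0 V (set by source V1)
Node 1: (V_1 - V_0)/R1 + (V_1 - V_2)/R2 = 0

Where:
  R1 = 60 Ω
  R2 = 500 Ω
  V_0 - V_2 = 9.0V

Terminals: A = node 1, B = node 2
Nodal analysis, taking node 2 as the 0 V reference.
Source V1 fixes V_0 = 9 V.
KCL at each unknown node (sum of currents leaving = 0; resistances in Ω):
  Node 1: (V_1 - 9)/60 + (V_1 - 0)/500 = 0
Collecting terms: 0.01867 × V_1 = 0.15  =>  V_1 = 8.036 V
I_R2 = (V_1 - V_2)/R2 = (8.036 - 0)/500 = 0.01607 A
|I_R2| = 0.01607 A

Final answer: |I_R2| = 0.01607 A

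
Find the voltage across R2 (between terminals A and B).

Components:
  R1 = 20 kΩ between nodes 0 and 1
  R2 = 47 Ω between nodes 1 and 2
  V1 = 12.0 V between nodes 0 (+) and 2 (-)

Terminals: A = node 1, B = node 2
R1 and R2 are in series across V1 (node 0 → node 1 → node 2), and the output A–B is taken across R2, so this is a voltage divider.
Series current: I = V1/(R1 + R2) = 12/(20000 + 47) = 12/20050 = 0.0005986 A
V_R2 = I × R2 = V1 × R2/(R1 + R2) = 12 × 47/20050 = 0.02813 V

Final answer: 0.02813 V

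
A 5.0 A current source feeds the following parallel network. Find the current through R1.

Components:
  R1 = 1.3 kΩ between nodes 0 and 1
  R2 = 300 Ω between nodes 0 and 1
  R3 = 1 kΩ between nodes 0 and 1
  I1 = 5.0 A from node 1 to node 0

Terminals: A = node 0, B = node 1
All resistors sit directly between nodes 0 and 1, so they are in parallel and share one voltage V; the full source current 5 A splits among them.
1/R_par = 1/1300 + 1/300 + 1/1000 = 0.005103 S  =>  R_par = 196 Ω
V = I × R_par = 5 × 196 = 979.9 V
I_R1 = V/R1 = 979.9/1300 = 0.7538 A

Final answer: 0.7538 A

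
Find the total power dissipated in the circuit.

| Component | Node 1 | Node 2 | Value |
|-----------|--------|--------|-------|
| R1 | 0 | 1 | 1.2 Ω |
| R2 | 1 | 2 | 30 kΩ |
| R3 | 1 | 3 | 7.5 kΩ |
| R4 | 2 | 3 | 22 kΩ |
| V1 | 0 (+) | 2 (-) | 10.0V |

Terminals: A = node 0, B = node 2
Nodal analysis, taking node 2 as the 0 V reference.
Source V1 fixes V_0 = 10 V.
KCL at each unknown node (sum of currents leaving = 0; resistances in Ω):
  Node 1: (V_1 - 10)/1.2 + (V_1 - 0)/30000 + (V_1 - V_3)/7500 = 0
  Node 3: (V_3 - V_1)/7500 + (V_3 - 0)/22000 = 0
Collecting terms (coefficients in siemens):
  0.8335·V_1 - 0.0001333·V_3 = 8.333
  0.0001788·V_3 - 0.0001333·V_1 = 0
Determinant D = (0.8335)(0.0001788) - (-0.0001333)(-0.0001333) = 0.000149
V_1 = [(8.333)(0.0001788) - (-0.0001333)(0)]/D = 9.999 V
V_3 = [(0.8335)(0) - (8.333)(-0.0001333)]/D = 7.457 V
Power in each resistor, P = (ΔV)²/R:
  P_R1 = (10 - 9.999)²/1.2 = 0.0000005423 W
  P_R2 = (9.999 - 0)²/30000 = 0.003333 W
  P_R3 = (9.999 - 7.457)²/7500 = 0.0008617 W
  P_R4 = (0 - 7.457)²/22000 = 0.002528 W
P_total = P_R1 + P_R2 + P_R3 + P_R4 = 0.006723 W

Final answer: 0.006723 W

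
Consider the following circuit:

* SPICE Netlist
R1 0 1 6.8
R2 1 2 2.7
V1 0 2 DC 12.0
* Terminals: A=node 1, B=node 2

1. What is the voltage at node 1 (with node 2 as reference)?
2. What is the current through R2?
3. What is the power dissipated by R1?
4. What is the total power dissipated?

Nodal analysis, taking node 2 as the 0 V reference.
Source V1 fixes V_0 = 12 V.
KCL at each unknown node (sum of currents leaving = 0; resistances in Ω):
  Node 1: (V_1 - 12)/6.8 + (V_1 - 0)/2.7 = 0
Collecting terms: 0.5174 × V_1 = 1.765  =>  V_1 = 3.411 V
Part 1:
  Read off the nodal solution: V_1 = 3.411 V
Part 2:
  I_R2 = (V_1 - V_2)/R2 = (3.411 - 0)/2.7 = 1.263 A
  Magnitude: I_R2 = 1.263 A
Part 3:
  I_R1 = (V_0 - V_1)/R1 = (12 - 3.411)/6.8 = 1.263 A
  P_R1 = I_R1² × R1 = (1.263)² × 6.8 = 10.85 W
Part 4:
  Power in each resistor, P = (ΔV)²/R:
    P_R1 = (12 - 3.411)²/6.8 = 10.85 W
    P_R2 = (3.411 - 0)²/2.7 = 4.308 W
  P_total = P_R1 + P_R2 = 15.16 W

Final answers:
1. V_1 = 3.411 V
2. I_R2 = 1.263 A
3. P_R1 = 10.85 W
4. P_total = 15.16 W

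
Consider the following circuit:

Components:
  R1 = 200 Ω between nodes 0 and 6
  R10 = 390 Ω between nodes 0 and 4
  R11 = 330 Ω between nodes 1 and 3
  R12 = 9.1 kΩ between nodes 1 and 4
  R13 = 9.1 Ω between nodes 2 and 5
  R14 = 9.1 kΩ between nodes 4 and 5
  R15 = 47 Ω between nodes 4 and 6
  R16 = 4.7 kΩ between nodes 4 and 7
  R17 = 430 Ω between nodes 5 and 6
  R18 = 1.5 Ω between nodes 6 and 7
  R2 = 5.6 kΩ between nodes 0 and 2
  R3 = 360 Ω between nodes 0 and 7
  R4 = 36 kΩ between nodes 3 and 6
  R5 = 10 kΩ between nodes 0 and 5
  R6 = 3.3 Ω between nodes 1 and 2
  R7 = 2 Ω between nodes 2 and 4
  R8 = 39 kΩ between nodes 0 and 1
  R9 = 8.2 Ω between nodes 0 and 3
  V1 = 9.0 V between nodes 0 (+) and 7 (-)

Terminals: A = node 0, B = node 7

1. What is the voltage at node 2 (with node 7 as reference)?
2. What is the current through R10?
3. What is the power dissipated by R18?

Nodal analysis, taking node 7 as the 0 V reference.
Source V1 fixes V_0 = 9 V.
KCL at each unknown node (sum of currents leaving = 0; resistances in Ω):
  Node 1: (V_1 - V_2)/3.3 + (V_1 - 9)/39000 + (V_1 - V_3)/330 + (V_1 - V_4)/9100 = 0
  Node 2: (V_2 - 9)/5600 + (V_2 - V_1)/3.3 + (V_2 - V_4)/2 + (V_2 - V_5)/9.1 = 0
  Node 3: (V_3 - V_6)/36000 + (V_3 - 9)/8.2 + (V_3 - V_1)/330 = 0
  Node 4: (V_4 - V_2)/2 + (V_4 - 9)/390 + (V_4 - V_1)/9100 + (V_4 - V_5)/9100 + (V_4 - V_6)/47 + (V_4 - 0)/4700 = 0
  Node 5: (V_5 - 9)/10000 + (V_5 - V_2)/9.1 + (V_5 - V_4)/9100 + (V_5 - V_6)/430 = 0
  Node 6: (V_6 - 9)/200 + (V_6 - V_3)/36000 + (V_6 - V_4)/47 + (V_6 - V_5)/430 + (V_6 - 0)/1.5 = 0
Collecting terms (coefficients in siemens):
  0.3062·V_1 - 0.303·V_2 - 0.00303·V_3 - 0.0001099·V_4 = 0.0002308
  0.9131·V_2 - 0.303·V_1 - 0.5·V_4 - 0.1099·V_5 = 0.001607
  0.125·V_3 - 0.00303·V_1 - 0.00002778·V_6 = 1.098
  0.5243·V_4 - 0.0001099·V_1 - 0.5·V_2 - 0.0001099·V_5 - 0.02128·V_6 = 0.02308
  0.1124·V_5 - 0.1099·V_2 - 0.0001099·V_4 - 0.002326·V_6 = 0.0009
  0.6953·V_6 - 0.00002778·V_3 - 0.02128·V_4 - 0.002326·V_5 = 0.045
Solving these 6 simultaneous equations (Gaussian elimination) gives:
  V_1 = 1.966 V, V_2 = 1.897 V, V_3 = 8.828 V, V_4 = 1.859 V
  V_5 = 1.867 V, V_6 = 0.1282 V
Part 1:
  Read off the nodal solution: V_2 = 1.897 V
Part 2:
  I_R10 = (V_0 - V_4)/R10 = (9 - 1.859)/390 = 0.01831 A
  Magnitude: I_R10 = 0.01831 A
Part 3:
  I_R18 = (V_6 - V_7)/R18 = (0.1282 - 0)/1.5 = 0.08547 A
  P_R18 = I_R18² × R18 = (0.08547)² × 1.5 = 0.01096 W

Final answers:
1. V_2 = 1.897 V
2. I_R10 = 0.01831 A
3. P_R18 = 0.01096 W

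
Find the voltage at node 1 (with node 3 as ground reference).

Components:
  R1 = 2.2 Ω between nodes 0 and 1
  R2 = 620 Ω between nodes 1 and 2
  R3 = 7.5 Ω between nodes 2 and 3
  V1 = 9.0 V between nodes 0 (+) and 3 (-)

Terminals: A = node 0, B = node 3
Nodal analysis, taking node 3 as the 0 V reference.
Source V1 fixes V_0 = 9 V.
KCL at each unknown node (sum of currents leaving = 0; resistances in Ω):
  Node 1: (V_1 - 9)/2.2 + (V_1 - V_2)/620 = 0
  Node 2: (V_2 - V_1)/620 + (V_2 - 0)/7.5 = 0
Collecting terms (coefficients in siemens):
  0.4562·V_1 - 0.001613·V_2 = 4.091
  0.1349·V_2 - 0.001613·V_1 = 0
Determinant D = (0.4562)(0.1349) - (-0.001613)(-0.001613) = 0.06155
V_1 = [(4.091)(0.1349) - (-0.001613)(0)]/D = 8.969 V
V_2 = [(0.4562)(0) - (4.091)(-0.001613)]/D = 0.1072 V
The requested potential is V_1 = 8.969 V.

Final answer: V_1 = 8.969 V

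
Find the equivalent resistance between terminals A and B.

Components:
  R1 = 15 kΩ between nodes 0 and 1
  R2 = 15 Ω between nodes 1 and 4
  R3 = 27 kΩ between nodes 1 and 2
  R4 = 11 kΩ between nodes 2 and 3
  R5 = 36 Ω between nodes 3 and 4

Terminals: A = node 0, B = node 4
Reduce the network between node 0 (A) and node 4 (B) by series/parallel combination:
  Rs1 = R3 + R4 (series, joined only at node 2) = 27000 + 11000 = 38000 Ω
  Rs2 = R5 + Rs1 (series, joined only at node 3) = 36 + 38000 = 38040 Ω
  Rp1 = R2 ‖ Rs2 (parallel, both between nodes 1 and 4) = 1/(1/15 + 1/38040) = 14.99 Ω
  Rs3 = R1 + Rp1 (series, joined only at node 1) = 15000 + 14.99 = 15010 Ω
R_eq = 15.01 kΩ

Final answer: 15.01 kΩ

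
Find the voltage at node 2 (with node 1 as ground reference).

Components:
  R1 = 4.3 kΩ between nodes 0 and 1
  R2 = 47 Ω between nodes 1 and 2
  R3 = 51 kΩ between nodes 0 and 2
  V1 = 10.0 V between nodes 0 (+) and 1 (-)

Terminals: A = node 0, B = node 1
Nodal analysis, taking node 1 as the 0 V reference.
Source V1 fixes V_0 = 10 V.
KCL at each unknown node (sum of currents leaving = 0; resistances in Ω):
  Node 2: (V_2 - 0)/47 + (V_2 - 10)/51000 = 0
Collecting terms: 0.0213 × V_2 = 0.0001961  =>  V_2 = 0.009207 V
The requested potential is V_2 = 0.009207 V.

Final answer: V_2 = 0.009207 V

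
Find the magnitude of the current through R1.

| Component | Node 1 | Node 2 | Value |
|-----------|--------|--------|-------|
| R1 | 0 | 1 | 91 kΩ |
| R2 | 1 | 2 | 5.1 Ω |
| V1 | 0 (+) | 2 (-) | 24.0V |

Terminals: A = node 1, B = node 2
Nodal analysis, taking node 2 as the 0 V reference.
Source V1 fixes V_0 = 24 V.
KCL at each unknown node (sum of currents leaving = 0; resistances in Ω):
  Node 1: (V_1 - 24)/91000 + (V_1 - 0)/5.1 = 0
Collecting terms: 0.1961 × V_1 = 0.0002637  =>  V_1 = 0.001345 V
I_R1 = (V_0 - V_1)/R1 = (24 - 0.001345)/91000 = 0.0002637 A
|I_R1| = 0.0002637 A

Final answer: |I_R1| = 0.0002637 A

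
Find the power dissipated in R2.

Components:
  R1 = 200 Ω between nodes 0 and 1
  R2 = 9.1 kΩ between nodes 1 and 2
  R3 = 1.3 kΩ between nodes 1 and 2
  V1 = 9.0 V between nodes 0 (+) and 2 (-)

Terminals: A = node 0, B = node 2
Nodal analysis, taking node 2 as the 0 V reference.
Source V1 fixes V_0 = 9 V.
KCL at each unknown node (sum of currents leaving = 0; resistances in Ω):
  Node 1: (V_1 - 9)/200 + (V_1 - 0)/9100 + (V_1 - 0)/1300 = 0
Collecting terms: 0.005879 × V_1 = 0.045  =>  V_1 = 7.654 V
I_R2 = (V_1 - V_2)/R2 = (7.654 - 0)/9100 = 0.0008411 A
P_R2 = I_R2² × R2 = (0.0008411)² × 9100 = 0.006438 W

Final answer: 0.006438 W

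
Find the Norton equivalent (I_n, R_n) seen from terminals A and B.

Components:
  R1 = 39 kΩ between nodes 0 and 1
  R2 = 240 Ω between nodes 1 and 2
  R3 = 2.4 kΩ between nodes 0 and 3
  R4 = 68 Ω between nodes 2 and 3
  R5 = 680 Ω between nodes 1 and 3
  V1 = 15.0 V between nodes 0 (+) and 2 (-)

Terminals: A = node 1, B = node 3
Find the Thévenin equivalent first; then I_n = V_th/R_th and R_n = R_th.
Step 1 — V_th is the open-circuit voltage V_A - V_B (nothing connected across the terminals).
Nodal analysis, taking node 2 as the 0 V reference.
Source V1 fixes V_0 = 15 V.
KCL at each unknown node (sum of currents leaving = 0; resistances in Ω):
  Node 1: (V_1 - 15)/39000 + (V_1 - 0)/240 + (V_1 - V_3)/680 = 0
  Node 3: (V_3 - 15)/2400 + (V_3 - 0)/68 + (V_3 - V_1)/680 = 0
Collecting terms (coefficients in siemens):
  0.005663·V_1 - 0.001471·V_3 = 0.0003846
  0.01659·V_3 - 0.001471·V_1 = 0.00625
Determinant D = (0.005663)(0.01659) - (-0.001471)(-0.001471) = 0.0000918
V_1 = [(0.0003846)(0.01659) - (-0.001471)(0.00625)]/D = 0.1696 V
V_3 = [(0.005663)(0.00625) - (0.0003846)(-0.001471)]/D = 0.3917 V
V_th = V_1 - V_3 = 0.1696 - 0.3917 = -0.2221 V
Step 2 — R_th: zero the source — replace V1 by a short circuit (node 2 merges into node 0) — and find the resistance seen between A (node 1) and B (node 3).
Reduce the network between node 1 (A) and node 3 (B) by series/parallel combination:
  Rp1 = R1 ‖ R2 (parallel, both between nodes 0 and 1) = 1/(1/39000 + 1/240) = 238.5 Ω
  Rp2 = R3 ‖ R4 (parallel, both between nodes 0 and 3) = 1/(1/2400 + 1/68) = 66.13 Ω
  Rs1 = Rp1 + Rp2 (series, joined only at node 0) = 238.5 + 66.13 = 304.7 Ω
  Rp3 = R5 ‖ Rs1 (parallel, both between nodes 1 and 3) = 1/(1/680 + 1/304.7) = 210.4 Ω
R_th = 210.4 Ω
I_n = V_th/R_th = -0.2221/210.4 = -0.001055 A, and R_n = R_th = 210.4 Ω

Final answer: I_n = -0.001055 A, R_n = 210.4 Ω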